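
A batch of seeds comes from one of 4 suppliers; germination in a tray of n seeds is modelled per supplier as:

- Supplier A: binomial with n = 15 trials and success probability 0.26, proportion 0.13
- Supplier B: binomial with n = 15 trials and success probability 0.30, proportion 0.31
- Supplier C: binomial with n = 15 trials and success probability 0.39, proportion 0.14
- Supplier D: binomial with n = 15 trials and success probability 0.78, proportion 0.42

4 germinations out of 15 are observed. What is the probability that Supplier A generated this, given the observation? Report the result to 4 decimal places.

P(component k | x) = π_k·f_k(x) / marginal(x), where marginal(x) = Σ_j π_j·f_j(x).
Binomial probabilities:
  f_A = 0.227287
  f_B = 0.218623
  f_C = 0.13741
  f_D = 2.9523e-05
Prior × likelihood for each component:
  π_A·f_A = 0.13 × 0.227287 = 0.0295473
  π_B·f_B = 0.31 × 0.218623 = 0.0677732
  π_C·f_C = 0.14 × 0.13741 = 0.0192374
  π_D·f_D = 0.42 × 2.9523e-05 = 1.23997e-05
Denominator: 0.0295473 + 0.0677732 + 0.0192374 + 1.23997e-05 = 0.11657
So the posterior for Supplier A is 0.0295473 / 0.11657 ≈ 0.2535.

0.2535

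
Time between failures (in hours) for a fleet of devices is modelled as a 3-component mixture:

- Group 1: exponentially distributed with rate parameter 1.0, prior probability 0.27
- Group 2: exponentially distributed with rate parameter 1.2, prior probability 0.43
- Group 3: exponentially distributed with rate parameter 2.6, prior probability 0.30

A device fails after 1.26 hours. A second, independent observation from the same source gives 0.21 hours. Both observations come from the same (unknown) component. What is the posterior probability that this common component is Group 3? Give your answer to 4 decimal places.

Posterior ∝ prior × likelihood, so P(k | x) ∝ π_k f_k(x); normalise over all components.
Since both observations come from the same component, the likelihood for component k is f_k(x₁)·f_k(x₂).
  L_1 = [1.0·e^(−1.0·1.26) = 1.0·e^(−1.2600) = 0.283654] × [0.810584] = 0.229925
  L_2 = [1.2·e^(−1.2·1.26) = 1.2·e^(−1.5120) = 0.264562] × [0.932694] = 0.246756
  L_3 = [2.6·e^(−2.6·1.26) = 2.6·e^(−3.2760) = 0.0982256] × [1.50608] = 0.147936
Multiply by the mixture weights:
  π_1·L_1 = 0.27 × 0.229925 = 0.0620799
  π_2·L_2 = 0.43 × 0.246756 = 0.106105
  π_3·L_3 = 0.30 × 0.147936 = 0.0443807
Normaliser: 0.0620799 + 0.106105 + 0.0443807 = 0.212566
P(Group 3 | x) = 0.0443807 / 0.212566 ≈ 0.2088

0.2088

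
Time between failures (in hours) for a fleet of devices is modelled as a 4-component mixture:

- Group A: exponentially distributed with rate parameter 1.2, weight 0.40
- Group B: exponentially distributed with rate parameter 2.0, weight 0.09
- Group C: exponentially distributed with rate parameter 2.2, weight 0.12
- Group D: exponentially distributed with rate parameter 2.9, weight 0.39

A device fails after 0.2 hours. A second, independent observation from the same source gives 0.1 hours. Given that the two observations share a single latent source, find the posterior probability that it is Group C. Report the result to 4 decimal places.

P(component k | x) = P(Z=k)·f_k(x) / marginal(x), where marginal(x) = Σ_j P(Z=j)·f_j(x).
Since both observations come from the same component, the likelihood for component k is f_k(x₁)·f_k(x₂).
  f_A = [0.943953] × [1.0643] = 1.00465
  f_B = [1.34064] × [1.63746] = 2.19525
  f_C = [1.41688] × [1.76554] = 2.50156
  f_D = [1.62371] × [2.16996] = 3.52338
Weight by the priors:
  P(Z=A)·f_A = 0.40 × 1.00465 = 0.401862
  P(Z=B)·f_B = 0.09 × 2.19525 = 0.197572
  P(Z=C)·f_C = 0.12 × 2.50156 = 0.300187
  P(Z=D)·f_D = 0.39 × 3.52338 = 1.37412
Marginal: 0.401862 + 0.197572 + 0.300187 + 1.37412 = 2.27374
Responsibility of Group C: 0.300187 / 2.27374 ≈ 0.1320

0.1320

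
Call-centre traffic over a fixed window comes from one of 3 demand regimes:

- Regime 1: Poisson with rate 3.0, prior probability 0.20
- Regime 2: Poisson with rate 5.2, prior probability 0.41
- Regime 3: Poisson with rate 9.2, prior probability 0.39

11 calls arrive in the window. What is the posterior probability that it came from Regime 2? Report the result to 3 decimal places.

P(component k | x) = π_k·f_k(x) / marginal(x), where marginal(x) = Σ_j π_j·f_j(x).
Poisson probabilities:
  p_1 = e^(−3.0)·3.0^11/11! = 0.00022095
  p_2 = e^(−5.2)·5.2^11/11! = 0.0103884
  p_3 = e^(−9.2)·9.2^11/11! = 0.101158
Unnormalised posteriors:
  π_1·p_1 = 0.20 × 0.00022095 = 4.41901e-05
  π_2·p_2 = 0.41 × 0.0103884 = 0.00425925
  π_3·p_3 = 0.39 × 0.101158 = 0.0394517
Denominator: 4.41901e-05 + 0.00425925 + 0.0394517 = 0.0437551
P(Regime 2 | data) ≈ 0.097

0.097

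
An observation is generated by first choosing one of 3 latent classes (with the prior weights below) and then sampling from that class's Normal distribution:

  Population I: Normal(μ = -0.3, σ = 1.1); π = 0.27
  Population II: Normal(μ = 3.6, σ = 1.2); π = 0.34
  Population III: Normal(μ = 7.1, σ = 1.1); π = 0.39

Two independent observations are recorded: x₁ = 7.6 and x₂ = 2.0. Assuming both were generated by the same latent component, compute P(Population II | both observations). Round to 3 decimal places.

0.984

Apply Bayes' rule: the posterior for each component is proportional to its prior times its likelihood at x.
Since both observations come from the same component, the likelihood for component k is f_k(x₁)·f_k(x₂).
  p_I = [2.28763e-12] × [0.0407541] = 9.32303e-14
  p_II = [0.00128523] × [0.136675] = 0.000175659
  p_III = [0.327079] × [7.7938e-06] = 2.54918e-06
Unnormalised posteriors:
  π_I·p_I = 0.27 × 9.32303e-14 = 2.51722e-14
  π_II·p_II = 0.34 × 0.000175659 = 5.97241e-05
  π_III·p_III = 0.39 × 2.54918e-06 = 9.94182e-07
Normaliser: 2.51722e-14 + 5.97241e-05 + 9.94182e-07 = 6.07183e-05
Responsibility of Population II: 5.97241e-05 / 6.07183e-05 ≈ 0.984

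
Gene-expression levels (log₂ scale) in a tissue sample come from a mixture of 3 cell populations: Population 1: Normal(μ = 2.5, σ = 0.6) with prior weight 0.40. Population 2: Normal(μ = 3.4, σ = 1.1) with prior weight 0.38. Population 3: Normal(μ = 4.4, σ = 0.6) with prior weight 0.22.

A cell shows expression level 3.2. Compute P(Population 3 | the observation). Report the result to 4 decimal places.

0.0683

Apply Bayes' rule: the posterior for each component is proportional to its prior times its likelihood at x.
Normal densities:
  L_1 = (1/(0.6·√(2π)))·exp(−(3.2−2.5)²/(2·0.6²)) = 0.664904·exp(-0.68056) = 0.336664
  L_2 = (1/(1.1·√(2π)))·exp(−(3.2−3.4)²/(2·1.1²)) = 0.362675·exp(-0.01653) = 0.356729
  L_3 = (1/(0.6·√(2π)))·exp(−(3.2−4.4)²/(2·0.6²)) = 0.664904·exp(-2.00000) = 0.0899849
Multiply by the mixture weights:
  π_1·L_1 = 0.40 × 0.336664 = 0.134666
  π_2·L_2 = 0.38 × 0.356729 = 0.135557
  π_3·L_3 = 0.22 × 0.0899849 = 0.0197967
Evidence: 0.134666 + 0.135557 + 0.0197967 = 0.29002
P(Population 3 | x) = 0.0197967 / 0.29002 ≈ 0.0683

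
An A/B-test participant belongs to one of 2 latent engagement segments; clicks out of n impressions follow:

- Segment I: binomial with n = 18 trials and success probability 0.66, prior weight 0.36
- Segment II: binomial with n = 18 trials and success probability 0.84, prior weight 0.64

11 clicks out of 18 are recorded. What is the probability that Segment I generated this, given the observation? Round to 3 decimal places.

0.886

Apply Bayes' rule: the posterior for each component is proportional to its prior times its likelihood at x.
Evaluate each component's likelihood at the observed value:
  L_I = C(18,11)·0.66^11·0.34^7 = 31824·0.010351·0.000525234 = 0.173018
  L_II = C(18,11)·0.84^11·0.16^7 = 31824·0.146917·2.68435e-06 = 0.0125507
Prior × likelihood for each component:
  π_I·L_I = 0.36 × 0.173018 = 0.0622864
  π_II·L_II = 0.64 × 0.0125507 = 0.00803243
Normaliser: 0.0622864 + 0.00803243 = 0.0703188
So the posterior for Segment I is 0.0622864 / 0.0703188 ≈ 0.886.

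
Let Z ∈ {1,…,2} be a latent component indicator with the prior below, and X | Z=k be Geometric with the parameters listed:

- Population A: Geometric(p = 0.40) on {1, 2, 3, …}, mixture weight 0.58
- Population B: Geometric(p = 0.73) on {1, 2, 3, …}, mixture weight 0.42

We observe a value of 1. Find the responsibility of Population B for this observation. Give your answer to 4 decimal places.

0.5693

P(component k | x) = P(Z=k)·f_k(x) / marginal(x), where marginal(x) = Σ_j P(Z=j)·f_j(x).
Evaluate each component's likelihood at the observed value:
  L_A = 0.40·(1−0.40)^0 = 0.40·1 = 0.4
  L_B = 0.73·(1−0.73)^0 = 0.73·1 = 0.73
Multiply by the mixture weights:
  P(Z=A)·L_A = 0.58 × 0.4 = 0.232
  P(Z=B)·L_B = 0.42 × 0.73 = 0.3066
Marginal: 0.232 + 0.3066 = 0.5386
P(Population B | the observation) = 0.3066 / 0.5386 ≈ 0.5693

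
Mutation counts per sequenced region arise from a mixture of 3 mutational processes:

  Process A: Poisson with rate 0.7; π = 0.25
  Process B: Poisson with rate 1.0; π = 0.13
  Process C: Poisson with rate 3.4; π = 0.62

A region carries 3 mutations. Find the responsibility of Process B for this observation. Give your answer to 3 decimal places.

Apply Bayes' rule: the posterior for each component is proportional to its prior times its likelihood at x.
Poisson probabilities:
  L_A = e^(−0.7)·0.7^3/3! = 0.0283881
  L_B = e^(−1.0)·1.0^3/3! = 0.0613132
  L_C = e^(−3.4)·3.4^3/3! = 0.218617
Weight by the priors:
  P(Z=A)·L_A = 0.25 × 0.0283881 = 0.00709703
  P(Z=B)·L_B = 0.13 × 0.0613132 = 0.00797072
  P(Z=C)·L_C = 0.62 × 0.218617 = 0.135543
Denominator: 0.00709703 + 0.00797072 + 0.135543 = 0.15061
P(Process B | 3 mutations) ≈ 0.053

0.053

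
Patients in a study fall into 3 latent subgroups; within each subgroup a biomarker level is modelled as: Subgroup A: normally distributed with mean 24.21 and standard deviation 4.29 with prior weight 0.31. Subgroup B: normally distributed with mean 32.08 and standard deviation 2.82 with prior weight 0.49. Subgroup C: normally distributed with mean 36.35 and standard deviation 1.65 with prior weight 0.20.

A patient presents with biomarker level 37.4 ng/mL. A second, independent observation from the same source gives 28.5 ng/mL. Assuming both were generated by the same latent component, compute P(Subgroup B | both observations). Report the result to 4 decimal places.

The responsibility of component k is P(Z=k) f_k(x) divided by Σ_j P(Z=j) f_j(x).
Since both observations come from the same component, the likelihood for component k is f_k(x₁)·f_k(x₂).
  p_A = [0.000823635] × [0.0564034] = 4.64558e-05
  p_B = [0.0238693] × [0.0631972] = 0.00150847
  p_C = [0.197465] × [2.94036e-06] = 5.80619e-07
Weight by the priors:
  P(Z=A)·p_A = 0.31 × 4.64558e-05 = 1.44013e-05
  P(Z=B)·p_B = 0.49 × 0.00150847 = 0.000739151
  P(Z=C)·p_C = 0.20 × 5.80619e-07 = 1.16124e-07
Evidence: 1.44013e-05 + 0.000739151 + 1.16124e-07 = 0.000753668
P(Subgroup B | data) = 0.000739151 / 0.000753668 ≈ 0.9807

0.9807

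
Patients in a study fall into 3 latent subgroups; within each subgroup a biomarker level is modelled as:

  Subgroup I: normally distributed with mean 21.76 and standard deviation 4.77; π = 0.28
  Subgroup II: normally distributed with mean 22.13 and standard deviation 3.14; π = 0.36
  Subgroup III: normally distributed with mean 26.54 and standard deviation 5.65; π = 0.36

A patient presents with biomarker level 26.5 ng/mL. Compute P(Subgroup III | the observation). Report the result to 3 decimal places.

0.445

By Bayes' theorem, P(k | x) = P(Z=k) f_k(x) / Σ_j P(Z=j) f_j(x).
Evaluate each component's likelihood at the observed value:
  p_I = (1/(4.77·√(2π)))·exp(−(26.5−21.76)²/(2·4.77²)) = 0.083636·exp(-0.49373) = 0.0510467
  p_II = (1/(3.14·√(2π)))·exp(−(26.5−22.13)²/(2·3.14²)) = 0.127052·exp(-0.96844) = 0.0482382
  p_III = (1/(5.65·√(2π)))·exp(−(26.5−26.54)²/(2·5.65²)) = 0.070609·exp(-0.00003) = 0.0706075
Multiply by the mixture weights:
  P(Z=I)·p_I = 0.28 × 0.0510467 = 0.0142931
  P(Z=II)·p_II = 0.36 × 0.0482382 = 0.0173658
  P(Z=III)·p_III = 0.36 × 0.0706075 = 0.0254187
Marginal: 0.0142931 + 0.0173658 + 0.0254187 = 0.0570775
So the posterior for Subgroup III is 0.0254187 / 0.0570775 ≈ 0.445.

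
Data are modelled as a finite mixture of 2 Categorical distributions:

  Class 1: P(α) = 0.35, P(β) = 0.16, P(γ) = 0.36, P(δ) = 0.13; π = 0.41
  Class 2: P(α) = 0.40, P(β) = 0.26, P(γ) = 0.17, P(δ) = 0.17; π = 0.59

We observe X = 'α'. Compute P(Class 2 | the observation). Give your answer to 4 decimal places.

0.6219

The responsibility of component k is P(Z=k) f_k(x) divided by Σ_j P(Z=j) f_j(x).
Evaluate each component's likelihood at the observed value:
  p_1 = 0.35
  p_2 = 0.4
Prior × likelihood for each component:
  P(Z=1)·p_1 = 0.41 × 0.35 = 0.1435
  P(Z=2)·p_2 = 0.59 × 0.4 = 0.236
Sum: 0.1435 + 0.236 = 0.3795
Responsibility of Class 2: 0.236 / 0.3795 ≈ 0.6219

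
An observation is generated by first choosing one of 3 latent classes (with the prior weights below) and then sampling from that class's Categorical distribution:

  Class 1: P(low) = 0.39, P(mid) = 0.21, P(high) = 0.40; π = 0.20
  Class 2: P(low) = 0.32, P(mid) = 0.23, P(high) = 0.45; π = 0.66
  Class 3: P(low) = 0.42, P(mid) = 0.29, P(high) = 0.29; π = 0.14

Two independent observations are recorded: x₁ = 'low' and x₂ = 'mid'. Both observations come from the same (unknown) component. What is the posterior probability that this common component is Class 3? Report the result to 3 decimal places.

0.208

P(component k | x) = w_k·f_k(x) / marginal(x), where marginal(x) = Σ_j w_j·f_j(x).
Since both observations come from the same component, the likelihood for component k is f_k(x₁)·f_k(x₂).
  p_1 = [P(low | comp) = 0.39] × [0.21] = 0.0819
  p_2 = [P(low | comp) = 0.32] × [0.23] = 0.0736
  p_3 = [P(low | comp) = 0.42] × [0.29] = 0.1218
Unnormalised posteriors:
  w_1·p_1 = 0.20 × 0.0819 = 0.01638
  w_2·p_2 = 0.66 × 0.0736 = 0.048576
  w_3·p_3 = 0.14 × 0.1218 = 0.017052
Evidence: 0.01638 + 0.048576 + 0.017052 = 0.082008
So the posterior for Class 3 is 0.017052 / 0.082008 ≈ 0.208.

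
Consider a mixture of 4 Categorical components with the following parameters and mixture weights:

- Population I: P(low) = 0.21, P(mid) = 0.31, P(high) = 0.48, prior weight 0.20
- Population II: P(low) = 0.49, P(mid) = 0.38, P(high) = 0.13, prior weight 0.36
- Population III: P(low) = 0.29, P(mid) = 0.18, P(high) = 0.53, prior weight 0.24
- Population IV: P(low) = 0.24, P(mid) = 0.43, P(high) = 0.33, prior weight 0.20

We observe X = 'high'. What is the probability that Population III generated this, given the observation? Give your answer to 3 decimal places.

0.379

P(component k | x) = π_k·f_k(x) / marginal(x), where marginal(x) = Σ_j π_j·f_j(x).
Evaluate each component's likelihood at the observed value:
  p_I = P(high | comp) = 0.48
  p_II = P(high | comp) = 0.13
  p_III = P(high | comp) = 0.53
  p_IV = P(high | comp) = 0.33
Multiply by the mixture weights:
  π_I·p_I = 0.20 × 0.48 = 0.096
  π_II·p_II = 0.36 × 0.13 = 0.0468
  π_III·p_III = 0.24 × 0.53 = 0.1272
  π_IV·p_IV = 0.20 × 0.33 = 0.066
Sum: 0.096 + 0.0468 + 0.1272 + 0.066 = 0.336
P(Population III | the observation) = 0.1272 / 0.336 ≈ 0.379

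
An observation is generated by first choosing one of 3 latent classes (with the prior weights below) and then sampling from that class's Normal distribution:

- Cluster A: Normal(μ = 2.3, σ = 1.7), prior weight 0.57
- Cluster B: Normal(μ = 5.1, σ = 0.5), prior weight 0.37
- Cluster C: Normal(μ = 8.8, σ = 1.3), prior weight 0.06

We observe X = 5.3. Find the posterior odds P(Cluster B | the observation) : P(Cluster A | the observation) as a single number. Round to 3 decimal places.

9.667

Only the two components matter; the odds are (P(Z=i) f_i(x)) / (P(Z=j) f_j(x)).
Normal densities:
  L_A = (1/(1.7·√(2π)))·exp(−(5.3−2.3)²/(2·1.7²)) = 0.234672·exp(-1.55709) = 0.0494566
  L_B = (1/(0.5·√(2π)))·exp(−(5.3−5.1)²/(2·0.5²)) = 0.797885·exp(-0.08000) = 0.73654
  L_C = (1/(1.3·√(2π)))·exp(−(5.3−8.8)²/(2·1.3²)) = 0.306879·exp(-3.62426) = 0.00818409
Odds = (0.37/0.57) × (0.73654/0.0494566) = 0.649123 × 14.8927 ≈ 9.667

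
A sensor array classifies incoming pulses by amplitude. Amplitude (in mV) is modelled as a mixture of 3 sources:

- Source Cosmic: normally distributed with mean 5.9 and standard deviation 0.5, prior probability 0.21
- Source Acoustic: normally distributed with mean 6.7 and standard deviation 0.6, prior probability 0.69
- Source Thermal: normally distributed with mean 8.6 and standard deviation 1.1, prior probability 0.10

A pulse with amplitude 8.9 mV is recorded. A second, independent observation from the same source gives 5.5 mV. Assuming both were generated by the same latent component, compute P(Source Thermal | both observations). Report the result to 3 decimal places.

0.828

Posterior ∝ prior × likelihood, so P(k | x) ∝ π_k f_k(x); normalise over all components.
Since both observations come from the same component, the likelihood for component k is f_k(x₁)·f_k(x₂).
  p_Cosmic = [1.21518e-08] × [0.579383] = 7.04053e-09
  p_Acoustic = [0.000800451] × [0.0899849] = 7.20285e-05
  p_Thermal = [0.349435] × [0.00683757] = 0.00238928
Unnormalised posteriors:
  π_Cosmic·p_Cosmic = 0.21 × 7.04053e-09 = 1.47851e-09
  π_Acoustic·p_Acoustic = 0.69 × 7.20285e-05 = 4.96997e-05
  π_Thermal·p_Thermal = 0.10 × 0.00238928 = 0.000238928
Evidence: 1.47851e-09 + 4.96997e-05 + 0.000238928 = 0.000288629
Responsibility of Source Thermal: 0.000238928 / 0.000288629 ≈ 0.828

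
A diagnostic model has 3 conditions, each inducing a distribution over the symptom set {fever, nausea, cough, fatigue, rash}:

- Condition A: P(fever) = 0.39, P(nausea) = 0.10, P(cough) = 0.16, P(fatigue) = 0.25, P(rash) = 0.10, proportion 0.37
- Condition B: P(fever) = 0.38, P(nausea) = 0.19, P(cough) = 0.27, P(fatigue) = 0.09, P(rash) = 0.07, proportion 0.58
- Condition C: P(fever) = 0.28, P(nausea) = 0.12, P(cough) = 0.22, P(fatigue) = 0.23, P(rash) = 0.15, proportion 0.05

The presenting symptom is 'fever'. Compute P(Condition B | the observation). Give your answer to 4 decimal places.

0.5820

Posterior ∝ prior × likelihood, so P(k | x) ∝ w_k f_k(x); normalise over all components.
Component likelihoods at x = 'fever':
  f_A = 0.39
  f_B = 0.38
  f_C = 0.28
Multiply by the mixture weights:
  w_A·f_A = 0.37 × 0.39 = 0.1443
  w_B·f_B = 0.58 × 0.38 = 0.2204
  w_C·f_C = 0.05 × 0.28 = 0.014
Denominator: 0.1443 + 0.2204 + 0.014 = 0.3787
P(Condition B | the observation) ≈ 0.5820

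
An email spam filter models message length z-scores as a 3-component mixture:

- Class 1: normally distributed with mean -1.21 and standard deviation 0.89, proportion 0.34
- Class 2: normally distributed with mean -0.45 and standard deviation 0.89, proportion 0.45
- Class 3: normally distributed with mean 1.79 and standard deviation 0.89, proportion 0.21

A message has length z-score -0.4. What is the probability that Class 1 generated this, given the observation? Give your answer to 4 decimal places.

Apply Bayes' rule: the posterior for each component is proportional to its prior times its likelihood at x.
Evaluate each component's likelihood at the observed value:
  p_1 = 0.296248
  p_2 = 0.447543
  p_3 = 0.0217126
Unnormalised posteriors:
  π_1·p_1 = 0.34 × 0.296248 = 0.100724
  π_2·p_2 = 0.45 × 0.447543 = 0.201394
  π_3·p_3 = 0.21 × 0.0217126 = 0.00455964
Sum: 0.100724 + 0.201394 + 0.00455964 = 0.306678
P(Class 1 | x) = 0.100724 / 0.306678 ≈ 0.3284

0.3284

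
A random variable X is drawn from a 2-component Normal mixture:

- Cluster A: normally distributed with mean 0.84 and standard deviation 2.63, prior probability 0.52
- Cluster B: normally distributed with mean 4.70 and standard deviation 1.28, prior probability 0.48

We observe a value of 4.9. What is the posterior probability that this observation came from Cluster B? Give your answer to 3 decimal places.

Posterior ∝ prior × likelihood, so P(k | x) ∝ P(Z=k) f_k(x); normalise over all components.
Evaluate each component's likelihood at the observed value:
  L_A = 0.0460758
  L_B = 0.307892
Prior × likelihood for each component:
  P(Z=A)·L_A = 0.52 × 0.0460758 = 0.0239594
  P(Z=B)·L_B = 0.48 × 0.307892 = 0.147788
Marginal: 0.0239594 + 0.147788 = 0.171748
Responsibility of Cluster B: 0.147788 / 0.171748 ≈ 0.860

0.860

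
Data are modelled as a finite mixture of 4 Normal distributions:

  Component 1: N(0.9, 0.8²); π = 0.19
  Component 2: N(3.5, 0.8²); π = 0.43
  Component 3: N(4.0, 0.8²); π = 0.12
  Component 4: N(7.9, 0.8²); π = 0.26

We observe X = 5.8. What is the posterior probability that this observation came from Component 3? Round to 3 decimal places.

Posterior ∝ prior × likelihood, so P(k | x) ∝ π_k f_k(x); normalise over all components.
Component likelihoods at x = 5.8:
  L_1 = 3.55964e-09
  L_2 = 0.00799765
  L_3 = 0.0396746
  L_4 = 0.0159052
Prior × likelihood for each component:
  π_1·L_1 = 0.19 × 3.55964e-09 = 6.76331e-10
  π_2·L_2 = 0.43 × 0.00799765 = 0.00343899
  π_3·L_3 = 0.12 × 0.0396746 = 0.00476095
  π_4·L_4 = 0.26 × 0.0159052 = 0.00413536
Evidence: 6.76331e-10 + 0.00343899 + 0.00476095 + 0.00413536 = 0.0123353
P(Component 3 | the observation) ≈ 0.386

0.386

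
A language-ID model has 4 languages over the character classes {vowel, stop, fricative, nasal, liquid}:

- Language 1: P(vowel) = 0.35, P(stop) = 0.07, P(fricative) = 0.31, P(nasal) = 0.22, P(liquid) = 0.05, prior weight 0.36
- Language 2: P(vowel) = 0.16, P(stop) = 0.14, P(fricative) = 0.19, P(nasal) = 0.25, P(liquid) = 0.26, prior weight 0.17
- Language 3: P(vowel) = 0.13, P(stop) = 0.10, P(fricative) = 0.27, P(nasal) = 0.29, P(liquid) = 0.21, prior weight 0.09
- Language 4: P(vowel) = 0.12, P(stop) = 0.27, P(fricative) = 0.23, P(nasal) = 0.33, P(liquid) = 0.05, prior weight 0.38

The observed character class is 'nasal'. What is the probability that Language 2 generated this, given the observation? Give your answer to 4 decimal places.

0.1556

Apply Bayes' rule: the posterior for each component is proportional to its prior times its likelihood at x.
Component likelihoods at x = 'nasal':
  f_1 = P(nasal | comp) = 0.22
  f_2 = P(nasal | comp) = 0.25
  f_3 = P(nasal | comp) = 0.29
  f_4 = P(nasal | comp) = 0.33
Unnormalised posteriors:
  w_1·f_1 = 0.36 × 0.22 = 0.0792
  w_2·f_2 = 0.17 × 0.25 = 0.0425
  w_3·f_3 = 0.09 × 0.29 = 0.0261
  w_4·f_4 = 0.38 × 0.33 = 0.1254
Evidence: 0.0792 + 0.0425 + 0.0261 + 0.1254 = 0.2732
P(Language 2 | x) ≈ 0.1556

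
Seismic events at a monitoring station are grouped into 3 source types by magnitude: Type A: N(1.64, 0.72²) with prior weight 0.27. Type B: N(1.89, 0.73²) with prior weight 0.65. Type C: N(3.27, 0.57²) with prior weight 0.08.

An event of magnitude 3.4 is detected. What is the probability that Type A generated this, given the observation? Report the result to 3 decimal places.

0.073

By Bayes' theorem, P(k | x) = P(Z=k) f_k(x) / Σ_j P(Z=j) f_j(x).
Component likelihoods at x = 3.4:
  f_A = 0.027929
  f_B = 0.0643409
  f_C = 0.68193
Unnormalised posteriors:
  P(Z=A)·f_A = 0.27 × 0.027929 = 0.00754084
  P(Z=B)·f_B = 0.65 × 0.0643409 = 0.0418216
  P(Z=C)·f_C = 0.08 × 0.68193 = 0.0545544
Marginal: 0.00754084 + 0.0418216 + 0.0545544 = 0.103917
P(Type A | data) ≈ 0.073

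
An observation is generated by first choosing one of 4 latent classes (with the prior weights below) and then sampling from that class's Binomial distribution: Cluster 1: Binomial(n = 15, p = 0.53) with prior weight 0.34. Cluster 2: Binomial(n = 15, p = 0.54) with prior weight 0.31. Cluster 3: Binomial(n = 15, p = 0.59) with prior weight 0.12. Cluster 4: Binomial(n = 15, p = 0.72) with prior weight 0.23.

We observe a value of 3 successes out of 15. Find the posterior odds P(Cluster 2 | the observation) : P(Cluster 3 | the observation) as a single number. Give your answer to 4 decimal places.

7.8794

Since P(k|x) ∝ P(Z=k) f_k(x), the posterior odds are P(Z=i) f_i(x) / (P(Z=j) f_j(x)).
Evaluate each component's likelihood at the observed value:
  f_1 = 0.0078707
  f_2 = 0.00643112
  f_3 = 0.0021085
  f_4 = 3.94371e-05
Posterior odds = (P(Z=2)·f_2) / (P(Z=3)·f_3) = (0.31·0.00643112) / (0.12·0.0021085) = 0.00199365 / 0.00025302 ≈ 7.8794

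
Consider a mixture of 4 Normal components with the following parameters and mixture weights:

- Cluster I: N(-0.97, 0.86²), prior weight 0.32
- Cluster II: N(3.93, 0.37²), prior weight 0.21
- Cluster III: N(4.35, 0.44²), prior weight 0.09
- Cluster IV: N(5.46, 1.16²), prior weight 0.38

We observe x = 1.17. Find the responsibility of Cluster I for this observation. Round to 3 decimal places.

Posterior ∝ prior × likelihood, so P(k | x) ∝ π_k f_k(x); normalise over all components.
Normal densities:
  p_I = 0.0209815
  p_II = 8.9098e-13
  p_III = 4.12196e-12
  p_IV = 0.000368533
Multiply by the mixture weights:
  π_I·p_I = 0.32 × 0.0209815 = 0.00671408
  π_II·p_II = 0.21 × 8.9098e-13 = 1.87106e-13
  π_III·p_III = 0.09 × 4.12196e-12 = 3.70976e-13
  π_IV·p_IV = 0.38 × 0.000368533 = 0.000140042
Marginal: 0.00671408 + 1.87106e-13 + 3.70976e-13 + 0.000140042 = 0.00685413
P(Cluster I | 1.17) ≈ 0.980

0.980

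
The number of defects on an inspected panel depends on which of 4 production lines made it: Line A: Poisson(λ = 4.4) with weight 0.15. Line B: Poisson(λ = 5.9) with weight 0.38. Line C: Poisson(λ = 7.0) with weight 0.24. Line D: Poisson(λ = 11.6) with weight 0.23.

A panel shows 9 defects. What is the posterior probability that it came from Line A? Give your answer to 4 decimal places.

Posterior ∝ prior × likelihood, so P(k | x) ∝ P(Z=k) f_k(x); normalise over all components.
Component likelihoods at x = 9 defects:
  L_A = e^(−4.4)·4.4^9/9! = 0.020913
  L_B = e^(−5.9)·5.9^9/9! = 0.0653985
  L_C = e^(−7.0)·7.0^9/9! = 0.101405
  L_D = e^(−11.6)·11.6^9/9! = 0.0960601
Weight by the priors:
  P(Z=A)·L_A = 0.15 × 0.020913 = 0.00313694
  P(Z=B)·L_B = 0.38 × 0.0653985 = 0.0248514
  P(Z=C)·L_C = 0.24 × 0.101405 = 0.0243371
  P(Z=D)·L_D = 0.23 × 0.0960601 = 0.0220938
Sum: 0.00313694 + 0.0248514 + 0.0243371 + 0.0220938 = 0.0744193
Responsibility of Line A: 0.00313694 / 0.0744193 ≈ 0.0422

0.0422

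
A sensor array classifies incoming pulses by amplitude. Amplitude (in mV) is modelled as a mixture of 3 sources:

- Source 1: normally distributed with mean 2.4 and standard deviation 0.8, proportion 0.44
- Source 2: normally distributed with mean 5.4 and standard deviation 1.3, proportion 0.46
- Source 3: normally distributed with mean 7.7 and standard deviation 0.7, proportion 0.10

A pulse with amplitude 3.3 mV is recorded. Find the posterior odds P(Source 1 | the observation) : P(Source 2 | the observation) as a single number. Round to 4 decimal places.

3.0434

Only the two components matter; the odds are (P(Z=i) f_i(x)) / (P(Z=j) f_j(x)).
Evaluate each component's likelihood at the observed value:
  p_1 = 0.264846
  p_2 = 0.0832392
  p_3 = 1.50065e-09
Posterior odds = (P(Z=1)·p_1) / (P(Z=2)·p_2) = (0.44·0.264846) / (0.46·0.0832392) = 0.116532 / 0.03829 ≈ 3.0434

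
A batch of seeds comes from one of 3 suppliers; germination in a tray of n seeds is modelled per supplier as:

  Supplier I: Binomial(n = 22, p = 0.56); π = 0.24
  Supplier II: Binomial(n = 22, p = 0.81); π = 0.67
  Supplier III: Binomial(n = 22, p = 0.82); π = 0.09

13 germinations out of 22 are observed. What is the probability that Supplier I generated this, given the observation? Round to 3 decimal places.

0.838

By Bayes' theorem, P(k | x) = π_k f_k(x) / Σ_j π_j f_j(x).
Component likelihoods at x = 13 germinations out of 22:
  p_I = C(22,13)·0.56^13·0.44^9 = 497420·0.000532653·0.000618122 = 0.163773
  p_II = C(22,13)·0.81^13·0.19^9 = 497420·0.0646108·3.22688e-07 = 0.0103708
  p_III = C(22,13)·0.82^13·0.18^9 = 497420·0.0757844·1.98359e-07 = 0.00747749
Unnormalised posteriors:
  π_I·p_I = 0.24 × 0.163773 = 0.0393055
  π_II·p_II = 0.67 × 0.0103708 = 0.00694841
  π_III·p_III = 0.09 × 0.00747749 = 0.000672974
Normaliser: 0.0393055 + 0.00694841 + 0.000672974 = 0.0469269
So the posterior for Supplier I is 0.0393055 / 0.0469269 ≈ 0.838.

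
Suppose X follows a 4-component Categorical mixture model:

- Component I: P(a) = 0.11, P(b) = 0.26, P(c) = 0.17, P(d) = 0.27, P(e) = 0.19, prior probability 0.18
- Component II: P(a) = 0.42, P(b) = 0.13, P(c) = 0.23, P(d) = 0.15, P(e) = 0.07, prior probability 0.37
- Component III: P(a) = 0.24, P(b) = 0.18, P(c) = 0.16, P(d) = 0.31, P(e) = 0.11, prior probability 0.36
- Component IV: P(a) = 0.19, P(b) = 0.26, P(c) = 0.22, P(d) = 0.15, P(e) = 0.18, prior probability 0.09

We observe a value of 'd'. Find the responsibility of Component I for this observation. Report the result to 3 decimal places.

0.212

By Bayes' theorem, P(k | x) = w_k f_k(x) / Σ_j w_j f_j(x).
Component likelihoods at x = 'd':
  f_I = P(d | comp) = 0.27
  f_II = P(d | comp) = 0.15
  f_III = P(d | comp) = 0.31
  f_IV = P(d | comp) = 0.15
Weight by the priors:
  w_I·f_I = 0.18 × 0.27 = 0.0486
  w_II·f_II = 0.37 × 0.15 = 0.0555
  w_III·f_III = 0.36 × 0.31 = 0.1116
  w_IV·f_IV = 0.09 × 0.15 = 0.0135
Denominator: 0.0486 + 0.0555 + 0.1116 + 0.0135 = 0.2292
Responsibility of Component I: 0.0486 / 0.2292 ≈ 0.212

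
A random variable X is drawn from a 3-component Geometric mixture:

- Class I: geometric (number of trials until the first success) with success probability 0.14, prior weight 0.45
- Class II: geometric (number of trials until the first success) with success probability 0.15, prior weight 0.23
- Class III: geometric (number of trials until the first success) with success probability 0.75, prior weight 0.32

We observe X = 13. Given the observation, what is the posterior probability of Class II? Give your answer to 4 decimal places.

By Bayes' theorem, P(k | x) = P(Z=k) f_k(x) / Σ_j P(Z=j) f_j(x).
Geometric probabilities:
  f_I = 0.0229145
  f_II = 0.0213363
  f_III = 4.47035e-08
Multiply by the mixture weights:
  P(Z=I)·f_I = 0.45 × 0.0229145 = 0.0103115
  P(Z=II)·f_II = 0.23 × 0.0213363 = 0.00490734
  P(Z=III)·f_III = 0.32 × 4.47035e-08 = 1.43051e-08
Marginal: 0.0103115 + 0.00490734 + 1.43051e-08 = 0.0152189
Responsibility of Class II: 0.00490734 / 0.0152189 ≈ 0.3225

0.3225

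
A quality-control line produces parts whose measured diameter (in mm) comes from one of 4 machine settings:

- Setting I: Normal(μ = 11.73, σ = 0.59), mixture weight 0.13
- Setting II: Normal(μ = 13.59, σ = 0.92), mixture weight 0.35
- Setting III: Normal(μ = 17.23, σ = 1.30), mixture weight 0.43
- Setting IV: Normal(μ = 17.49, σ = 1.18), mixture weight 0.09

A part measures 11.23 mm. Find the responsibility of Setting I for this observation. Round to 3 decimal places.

P(component k | x) = π_k·f_k(x) / marginal(x), where marginal(x) = Σ_j π_j·f_j(x).
Normal densities:
  L_I = (1/(0.59·√(2π)))·exp(−(11.23−11.73)²/(2·0.59²)) = 0.676173·exp(-0.35909) = 0.472179
  L_II = (1/(0.92·√(2π)))·exp(−(11.23−13.59)²/(2·0.92²)) = 0.433633·exp(-3.29017) = 0.0161517
  L_III = (1/(1.30·√(2π)))·exp(−(11.23−17.23)²/(2·1.30²)) = 0.306879·exp(-10.65089) = 7.26683e-06
  L_IV = (1/(1.18·√(2π)))·exp(−(11.23−17.49)²/(2·1.18²)) = 0.338087·exp(-14.07196) = 2.61609e-07
Multiply by the mixture weights:
  π_I·L_I = 0.13 × 0.472179 = 0.0613832
  π_II·L_II = 0.35 × 0.0161517 = 0.00565311
  π_III·L_III = 0.43 × 7.26683e-06 = 3.12474e-06
  π_IV·L_IV = 0.09 × 2.61609e-07 = 2.35448e-08
Evidence: 0.0613832 + 0.00565311 + 3.12474e-06 + 2.35448e-08 = 0.0670395
So the posterior for Setting I is 0.0613832 / 0.0670395 ≈ 0.916.

0.916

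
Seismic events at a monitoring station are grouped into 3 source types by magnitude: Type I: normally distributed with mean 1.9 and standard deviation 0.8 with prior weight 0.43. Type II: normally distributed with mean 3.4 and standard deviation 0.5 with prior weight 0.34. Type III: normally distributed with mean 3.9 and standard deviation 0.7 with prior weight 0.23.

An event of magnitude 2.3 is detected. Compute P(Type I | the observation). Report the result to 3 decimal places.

By Bayes' theorem, P(k | x) = P(Z=k) f_k(x) / Σ_j P(Z=j) f_j(x).
Evaluate each component's likelihood at the observed value:
  f_I = 0.440082
  f_II = 0.0709492
  f_III = 0.0418147
Unnormalised posteriors:
  P(Z=I)·f_I = 0.43 × 0.440082 = 0.189235
  P(Z=II)·f_II = 0.34 × 0.0709492 = 0.0241227
  P(Z=III)·f_III = 0.23 × 0.0418147 = 0.00961737
Sum: 0.189235 + 0.0241227 + 0.00961737 = 0.222975
P(Type I | the observation) ≈ 0.849

0.849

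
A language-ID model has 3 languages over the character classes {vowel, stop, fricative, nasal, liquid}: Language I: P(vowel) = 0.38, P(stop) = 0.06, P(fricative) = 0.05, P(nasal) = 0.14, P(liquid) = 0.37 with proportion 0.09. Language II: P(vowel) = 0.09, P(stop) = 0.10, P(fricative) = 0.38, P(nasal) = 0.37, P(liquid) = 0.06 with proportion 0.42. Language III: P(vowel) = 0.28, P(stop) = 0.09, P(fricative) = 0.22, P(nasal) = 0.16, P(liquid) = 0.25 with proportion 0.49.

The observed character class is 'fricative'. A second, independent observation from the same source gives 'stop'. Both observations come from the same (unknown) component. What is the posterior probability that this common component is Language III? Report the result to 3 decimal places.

Apply Bayes' rule: the posterior for each component is proportional to its prior times its likelihood at x.
Since both observations come from the same component, the likelihood for component k is f_k(x₁)·f_k(x₂).
  f_I = [0.05] × [0.06] = 0.003
  f_II = [0.38] × [0.1] = 0.038
  f_III = [0.22] × [0.09] = 0.0198
Multiply by the mixture weights:
  π_I·f_I = 0.09 × 0.003 = 0.00027
  π_II·f_II = 0.42 × 0.038 = 0.01596
  π_III·f_III = 0.49 × 0.0198 = 0.009702
Normaliser: 0.00027 + 0.01596 + 0.009702 = 0.025932
So the posterior for Language III is 0.009702 / 0.025932 ≈ 0.374.

0.374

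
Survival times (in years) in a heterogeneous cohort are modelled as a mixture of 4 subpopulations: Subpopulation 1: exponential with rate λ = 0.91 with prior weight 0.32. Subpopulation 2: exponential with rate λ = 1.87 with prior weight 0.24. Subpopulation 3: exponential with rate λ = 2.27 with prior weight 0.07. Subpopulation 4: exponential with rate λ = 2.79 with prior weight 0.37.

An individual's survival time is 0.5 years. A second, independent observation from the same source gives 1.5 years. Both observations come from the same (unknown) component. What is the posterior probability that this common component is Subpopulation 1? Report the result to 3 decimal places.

0.553

By Bayes' theorem, P(k | x) = π_k f_k(x) / Σ_j π_j f_j(x).
Since both observations come from the same component, the likelihood for component k is f_k(x₁)·f_k(x₂).
  f_1 = [0.91·e^(−0.91·0.5) = 0.91·e^(−0.4550) = 0.577348] × [0.232396] = 0.134174
  f_2 = [1.87·e^(−1.87·0.5) = 1.87·e^(−0.9350) = 0.734136] × [0.113148] = 0.0830657
  f_3 = [2.27·e^(−2.27·0.5) = 2.27·e^(−1.1350) = 0.729628] × [0.0753795] = 0.054999
  f_4 = [2.79·e^(−2.79·0.5) = 2.79·e^(−1.3950) = 0.691454] × [0.04247] = 0.029366
Unnormalised posteriors:
  π_1·f_1 = 0.32 × 0.134174 = 0.0429355
  π_2·f_2 = 0.24 × 0.0830657 = 0.0199358
  π_3·f_3 = 0.07 × 0.054999 = 0.00384993
  π_4·f_4 = 0.37 × 0.029366 = 0.0108654
Evidence: 0.0429355 + 0.0199358 + 0.00384993 + 0.0108654 = 0.0775867
P(Subpopulation 1 | x₁, x₂) = 0.0429355 / 0.0775867 ≈ 0.553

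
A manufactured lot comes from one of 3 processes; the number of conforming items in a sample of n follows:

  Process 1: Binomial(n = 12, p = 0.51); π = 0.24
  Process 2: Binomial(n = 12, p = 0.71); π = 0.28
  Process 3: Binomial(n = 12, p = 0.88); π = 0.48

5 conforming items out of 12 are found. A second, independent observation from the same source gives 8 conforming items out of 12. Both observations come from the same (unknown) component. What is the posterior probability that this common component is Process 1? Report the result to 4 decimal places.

Posterior ∝ prior × likelihood, so P(k | x) ∝ π_k f_k(x); normalise over all components.
Since both observations come from the same component, the likelihood for component k is f_k(x₁)·f_k(x₂).
  L_1 = [0.185331] × [0.130602] = 0.0242047
  L_2 = [0.0246492] × [0.226081] = 0.00557272
  L_3 = [0.000149764] × [0.036914] = 5.52839e-06
Multiply by the mixture weights:
  π_1·L_1 = 0.24 × 0.0242047 = 0.00580913
  π_2·L_2 = 0.28 × 0.00557272 = 0.00156036
  π_3·L_3 = 0.48 × 5.52839e-06 = 2.65363e-06
Denominator: 0.00580913 + 0.00156036 + 2.65363e-06 = 0.00737214
So the posterior for Process 1 is 0.00580913 / 0.00737214 ≈ 0.7880.

0.7880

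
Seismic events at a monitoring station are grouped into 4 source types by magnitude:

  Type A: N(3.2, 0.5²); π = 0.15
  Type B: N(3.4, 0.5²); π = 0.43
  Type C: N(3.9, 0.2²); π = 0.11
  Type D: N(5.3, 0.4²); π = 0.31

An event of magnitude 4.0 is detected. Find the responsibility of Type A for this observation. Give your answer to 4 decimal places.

0.0841

Posterior ∝ prior × likelihood, so P(k | x) ∝ P(Z=k) f_k(x); normalise over all components.
Normal densities:
  p_A = (1/(0.5·√(2π)))·exp(−(4.0−3.2)²/(2·0.5²)) = 0.797885·exp(-1.28000) = 0.221842
  p_B = (1/(0.5·√(2π)))·exp(−(4.0−3.4)²/(2·0.5²)) = 0.797885·exp(-0.72000) = 0.388372
  p_C = (1/(0.2·√(2π)))·exp(−(4.0−3.9)²/(2·0.2²)) = 1.994711·exp(-0.12500) = 1.76033
  p_D = (1/(0.4·√(2π)))·exp(−(4.0−5.3)²/(2·0.4²)) = 0.997356·exp(-5.28125) = 0.00507262
Multiply by the mixture weights:
  P(Z=A)·p_A = 0.15 × 0.221842 = 0.0332763
  P(Z=B)·p_B = 0.43 × 0.388372 = 0.167
  P(Z=C)·p_C = 0.11 × 1.76033 = 0.193636
  P(Z=D)·p_D = 0.31 × 0.00507262 = 0.00157251
Normaliser: 0.0332763 + 0.167 + 0.193636 + 0.00157251 = 0.395485
P(Type A | the observation) ≈ 0.0841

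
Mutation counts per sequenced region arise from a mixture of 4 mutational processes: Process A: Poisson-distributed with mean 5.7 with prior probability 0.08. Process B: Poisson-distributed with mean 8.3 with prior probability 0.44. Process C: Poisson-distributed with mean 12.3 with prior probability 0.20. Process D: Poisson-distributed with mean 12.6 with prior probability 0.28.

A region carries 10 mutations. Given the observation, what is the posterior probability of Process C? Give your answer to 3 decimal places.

0.208

P(component k | x) = π_k·f_k(x) / marginal(x), where marginal(x) = Σ_j π_j·f_j(x).
Component likelihoods at x = 10 mutations:
  f_A = 0.0333816
  f_B = 0.106261
  f_C = 0.0994182
  f_D = 0.0937199
Weight by the priors:
  π_A·f_A = 0.08 × 0.0333816 = 0.00267053
  π_B·f_B = 0.44 × 0.106261 = 0.0467548
  π_C·f_C = 0.20 × 0.0994182 = 0.0198836
  π_D·f_D = 0.28 × 0.0937199 = 0.0262416
Marginal: 0.00267053 + 0.0467548 + 0.0198836 + 0.0262416 = 0.0955506
P(Process C | data) ≈ 0.208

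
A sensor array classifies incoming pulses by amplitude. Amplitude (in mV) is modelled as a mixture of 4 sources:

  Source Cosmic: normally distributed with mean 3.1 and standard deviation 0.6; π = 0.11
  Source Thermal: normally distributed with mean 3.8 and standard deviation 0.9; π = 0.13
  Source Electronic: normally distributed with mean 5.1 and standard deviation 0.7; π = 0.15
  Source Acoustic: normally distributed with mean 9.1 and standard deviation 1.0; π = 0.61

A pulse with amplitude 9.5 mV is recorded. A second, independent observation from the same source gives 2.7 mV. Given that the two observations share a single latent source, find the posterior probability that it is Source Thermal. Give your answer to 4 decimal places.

By Bayes' theorem, P(k | x) = w_k f_k(x) / Σ_j w_j f_j(x).
Since both observations come from the same component, the likelihood for component k is f_k(x₁)·f_k(x₂).
  L_Cosmic = [(1/(0.6·√(2π)))·exp(−(9.5−3.1)²/(2·0.6²)) = 0.664904·exp(-56.88889) = 1.30686e-25] × [0.532413] = 6.95788e-26
  L_Thermal = [(1/(0.9·√(2π)))·exp(−(9.5−3.8)²/(2·0.9²)) = 0.443269·exp(-20.05556) = 8.64272e-10] × [0.210033] = 1.81525e-10
  L_Electronic = [(1/(0.7·√(2π)))·exp(−(9.5−5.1)²/(2·0.7²)) = 0.569918·exp(-19.75510) = 1.50065e-09] × [0.0015967] = 2.3961e-12
  L_Acoustic = [(1/(1.0·√(2π)))·exp(−(9.5−9.1)²/(2·1.0²)) = 0.398942·exp(-0.08000) = 0.36827] × [5.08814e-10] = 1.87381e-10
Weight by the priors:
  w_Cosmic·L_Cosmic = 0.11 × 6.95788e-26 = 7.65367e-27
  w_Thermal·L_Thermal = 0.13 × 1.81525e-10 = 2.35983e-11
  w_Electronic·L_Electronic = 0.15 × 2.3961e-12 = 3.59414e-13
  w_Acoustic·L_Acoustic = 0.61 × 1.87381e-10 = 1.14302e-10
Marginal: 7.65367e-27 + 2.35983e-11 + 3.59414e-13 + 1.14302e-10 = 1.3826e-10
P(Source Thermal | x) ≈ 0.1707

0.1707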